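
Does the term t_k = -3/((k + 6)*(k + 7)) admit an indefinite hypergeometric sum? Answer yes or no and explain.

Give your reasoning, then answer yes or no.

Yes. s_k = -k/(2*k + 12).

Ratio r(k) = (k + 6)/(k + 8).
Factor: A=k + 6; B=k + 8; C=1.
f must satisfy (k + 6)·f(k+1) − (k + 7)·f(k) = 1.
d = 1 from the (1,1,0) case.
Solving with deg f ≤ 1: f(k) = k/6.
Certificate R = B(k−1)f/C = k*(k + 7)/6 gives s_k = -k/(2*k + 12).
Verify: -3/(k**2 + 13*k + 42) matches t_k.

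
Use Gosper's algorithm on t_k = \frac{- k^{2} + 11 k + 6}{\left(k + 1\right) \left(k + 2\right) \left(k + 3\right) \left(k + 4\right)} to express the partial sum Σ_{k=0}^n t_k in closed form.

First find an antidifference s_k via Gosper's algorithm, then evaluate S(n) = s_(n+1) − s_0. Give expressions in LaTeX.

The ratio is (k + 1)*(11*k - (k + 1)**2 + 17)/((k + 5)*(-k**2 + 11*k + 6)).
A = k + 1, B = k + 5, C = k**2 - 11*k - 6.
Need (k + 1)·f(k+1) − (k + 4)·f(k) = k**2 - 11*k - 6.
d = 3 from the (1,1,2) case.
Match coefficients ⇒ f(k) = -k*(k**2 + 8*k + 3)/2.
So s_k = (B(k−1)f/C)·t_k = (-k*(k + 4)*(k**2 + 8*k + 3)/(2*(k**2 - 11*k - 6)))·t_k = k*(k**2 + 8*k + 3)/(2*(k + 1)*(k + 2)*(k + 3)).
Check: Δs_k = (-k**2 + 11*k + 6)/(k**4 + 10*k**3 + 35*k**2 + 50*k + 24). ✓
Telescope: S(n) = s_(n+1) − s_(0) = (n**3 + 11*n**2 + 22*n + 12)/(2*(n**3 + 9*n**2 + 26*n + 24)) − (0) = (n**3 + 11*n**2 + 22*n + 12)/(2*(n**3 + 9*n**2 + 26*n + 24)).

S(n) = \frac{n^{3} + 11 n^{2} + 22 n + 12}{2 \left(n^{3} + 9 n^{2} + 26 n + 24\right)}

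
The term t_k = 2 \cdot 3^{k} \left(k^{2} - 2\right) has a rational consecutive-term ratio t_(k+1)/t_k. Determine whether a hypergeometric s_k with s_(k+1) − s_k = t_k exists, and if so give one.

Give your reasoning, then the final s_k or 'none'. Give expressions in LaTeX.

s_k = 3^{k} \left(k^{2} - 3 k + 1\right)

Ratio r(k) = 3*((k + 1)**2 - 2)/(k**2 - 2).
Factor: A=3; B=1; C=k**2 - 2.
Key eq: (3)·f(k+1) = (1)·f(k) + (k**2 - 2).
Degrees (0,0,2) ⇒ d ≤ 2.
Solving with deg f ≤ 2: f(k) = (k**2 - 3*k + 1)/2.
Get s_k = R·t_k = 3**k*(k**2 - 3*k + 1) with R(k) = B(k−1)f(k)/C(k) = (k**2 - 3*k + 1)/(2*(k**2 - 2)).
s_(k+1) − s_k = 2*3**k*(k**2 - 2) = t_k.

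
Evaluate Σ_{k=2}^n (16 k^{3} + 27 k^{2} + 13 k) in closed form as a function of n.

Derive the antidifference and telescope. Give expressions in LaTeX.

S(n) = 4 n^{4} + 17 n^{3} + 24 n^{2} + 11 n - 56

Ratio r(k) = (16*k**3 + 75*k**2 + 115*k + 56)/(k*(16*k**2 + 27*k + 13)).
Gosper form: A/B · C(k+1)/C(k) with A=1, B=1, C=k**3 + 27*k**2/16 + 13*k/16.
Key eq: (1)·f(k+1) = (1)·f(k) + (k**3 + 27*k**2/16 + 13*k/16).
Bound: deg f ≤ 4.
Solve for f: f(k) = k*(k - 1)*(4*k**2 + 5*k + 2)/16 (degree 4 ≤ 4).
Certificate R = B(k−1)f/C = (k - 1)*(4*k**2 + 5*k + 2)/(16*k**2 + 27*k + 13) gives s_k = k*(4*k**3 + k**2 - 3*k - 2).
Δs = k*(16*k**2 + 27*k + 13), as required.
s_(n+1) = n*(4*n**3 + 17*n**2 + 24*n + 11) and s_(2) = 56, so S(n) = 4*n**4 + 17*n**3 + 24*n**2 + 11*n - 56.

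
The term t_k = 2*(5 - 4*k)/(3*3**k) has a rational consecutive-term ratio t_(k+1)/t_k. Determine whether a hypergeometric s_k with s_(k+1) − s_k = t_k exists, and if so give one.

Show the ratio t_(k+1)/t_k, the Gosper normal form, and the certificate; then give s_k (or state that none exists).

t_(k+1)/t_k = (4*k - 1)/(3*(4*k - 5)).
Gosper form: A/B · C(k+1)/C(k) with A=1/3, B=1, C=k - 5/4.
f must satisfy (1/3)·f(k+1) − (1)·f(k) = k - 5/4.
From deg A=0, deg B=0, deg C=1: d=1.
Solve for f: f(k) = -3*(4*k - 3)/8 (degree 1 ≤ 1).
Get s_k = R·t_k = (4*k - 3)/3**k with R(k) = B(k−1)f(k)/C(k) = -3*(4*k - 3)/(2*(4*k - 5)).
Check: Δs_k = 2*(5 - 4*k)/(3*3**k). ✓

s_k = (4*k - 3)/3**k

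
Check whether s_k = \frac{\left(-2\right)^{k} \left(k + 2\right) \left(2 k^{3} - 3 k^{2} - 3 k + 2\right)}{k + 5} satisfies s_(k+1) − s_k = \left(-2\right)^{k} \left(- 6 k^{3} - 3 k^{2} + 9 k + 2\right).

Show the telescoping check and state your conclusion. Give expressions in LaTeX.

Invalid: residual \frac{\left(-2\right)^{k} \left(18 k^{4} + 105 k^{3} + 9 k^{2} - 150 k - 24\right)}{k^{2} + 11 k + 30} ≠ 0.

s_(k+1) = (-2)**(k + 1)*(2*k**4 + 9*k**3 + 6*k**2 - 11*k - 6)/(k + 6)
s_(k+1) − s_k = (-2)**k*(-6*k**5 - 51*k**4 - 99*k**3 + 20*k**2 + 142*k + 36)/(k**2 + 11*k + 30)
(s_(k+1) − s_k) − t_k = (-2)**k*(18*k**4 + 105*k**3 + 9*k**2 - 150*k - 24)/(k**2 + 11*k + 30)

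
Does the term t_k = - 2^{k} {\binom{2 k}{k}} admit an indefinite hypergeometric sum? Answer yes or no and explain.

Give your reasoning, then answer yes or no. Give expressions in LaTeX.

r(k) = 4*(2*k + 1)/(k + 1) after simplifying.
Gosper form: A/B · C(k+1)/C(k) with A=8*k + 4, B=k + 1, C=1.
f must satisfy (8*k + 4)·f(k+1) − (k)·f(k) = 1.
Bound: deg f ≤ -1.
deg f ≤ -1 is impossible — no certificate.

No — t_k has no hypergeometric antidifference.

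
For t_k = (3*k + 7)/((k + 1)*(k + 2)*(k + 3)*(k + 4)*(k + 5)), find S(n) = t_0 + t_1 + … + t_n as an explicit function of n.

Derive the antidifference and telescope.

S(n) = (n**3 + 11*n**2 + 38*n + 28)/(12*(n**3 + 11*n**2 + 38*n + 40))

Compute t_(k+1)/t_k: get (k + 1)*(3*k + 10)/((k + 6)*(3*k + 7)).
Normal form (A,B,C) = (k + 1, k + 6, k + 7/3).
Set up (k + 1)·f(k+1) − (k + 5)·f(k) − (k + 7/3) = 0.
d = 4 from the (1,1,1) case.
Solve for f: f(k) = k*(k + 2)*(k**2 + 8*k + 19)/36 (degree 4 ≤ 4).
So s_k = (B(k−1)f/C)·t_k = (k*(k + 2)*(k + 5)*(k**2 + 8*k + 19)/(12*(3*k + 7)))·t_k = k*(k**2 + 8*k + 19)/(12*(k**3 + 8*k**2 + 19*k + 12)).
Check: Δs_k = (3*k + 7)/(k**5 + 15*k**4 + 85*k**3 + 225*k**2 + 274*k + 120). ✓
Σ_(k=0)^n t_k = s_(n+1) − s_(0) = ((n**3 + 11*n**2 + 38*n + 28)/(12*(n**3 + 11*n**2 + 38*n + 40))) − (0), i.e. (n**3 + 11*n**2 + 38*n + 28)/(12*(n**3 + 11*n**2 + 38*n + 40)).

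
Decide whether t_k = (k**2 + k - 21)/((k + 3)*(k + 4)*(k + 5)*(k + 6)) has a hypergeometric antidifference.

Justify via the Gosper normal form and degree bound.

Yes. s_k = k*(-k**2 - 42*k - 167)/(30*(k + 3)*(k + 4)*(k + 5)).

Compute t_(k+1)/t_k: get (k + 3)*(k + (k + 1)**2 - 20)/((k + 7)*(k**2 + k - 21)).
Take A(k)=k + 3, B(k)=k + 7, C(k)=k**2 + k - 21.
Solve (k + 3)·f(k+1) − (k + 6)·f(k) = k**2 + k - 21.
Bound: deg f ≤ 3.
Solve for f: f(k) = -k*(k**2 + 42*k + 167)/30 (degree 3 ≤ 3).
R(k) = B(k−1)·f(k)/C(k) = -k*(k + 6)*(k**2 + 42*k + 167)/(30*(k**2 + k - 21)); s_k = R·t_k = k*(-k**2 - 42*k - 167)/(30*(k + 3)*(k + 4)*(k + 5)).
s_(k+1) − s_k = (k**2 + k - 21)/(k**4 + 18*k**3 + 119*k**2 + 342*k + 360) = t_k.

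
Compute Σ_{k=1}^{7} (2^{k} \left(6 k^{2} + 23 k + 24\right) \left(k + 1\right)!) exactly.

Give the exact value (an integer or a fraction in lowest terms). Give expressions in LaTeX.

Step 1: r(k) = 2*(6*k**3 + 47*k**2 + 123*k + 106)/(6*k**2 + 23*k + 24).
Factor: A=2*k + 4; B=1; C=k**2 + 23*k/6 + 4.
Set up (2*k + 4)·f(k+1) − (1)·f(k) − (k**2 + 23*k/6 + 4) = 0.
Degrees (1,0,2) ⇒ d ≤ 1.
Solve for f: f(k) = (3*k + 4)/6 (degree 1 ≤ 1).
Get s_k = R·t_k = 2**k*(3*k + 4)*factorial(k + 1) with R(k) = B(k−1)f(k)/C(k) = (3*k + 4)/(6*k**2 + 23*k + 24).
Verify: 2**k*(6*k**2 + 23*k + 24)*factorial(k + 1) matches t_k.
Sum = s_(8) − s_(1); s_(8) = 2601123840, s_(1) = 28 ⇒ 2601123812.

Σ = 2601123812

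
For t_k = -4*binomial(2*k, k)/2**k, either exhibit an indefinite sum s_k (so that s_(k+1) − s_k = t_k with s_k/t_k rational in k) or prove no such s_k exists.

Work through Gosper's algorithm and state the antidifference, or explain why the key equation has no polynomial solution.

none — t_k is not Gosper-summable

Compute t_(k+1)/t_k: get (2*k + 1)/(k + 1).
A = 2*k + 1, B = k + 1, C = 1.
Need (2*k + 1)·f(k+1) − (k)·f(k) = 1.
From deg A=1, deg B=1, deg C=0: d=-1.
Bound -1 < 0, so the key equation has no polynomial solution.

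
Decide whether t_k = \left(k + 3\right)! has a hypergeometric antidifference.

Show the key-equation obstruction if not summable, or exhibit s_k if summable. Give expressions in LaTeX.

The ratio is k + 4.
Factor: A=k + 4; B=1; C=1.
Set up (k + 4)·f(k+1) − (1)·f(k) − (1) = 0.
Degrees (1,0,0) ⇒ d ≤ -1.
Bound -1 < 0, so the key equation has no polynomial solution.

No. Not Gosper-summable.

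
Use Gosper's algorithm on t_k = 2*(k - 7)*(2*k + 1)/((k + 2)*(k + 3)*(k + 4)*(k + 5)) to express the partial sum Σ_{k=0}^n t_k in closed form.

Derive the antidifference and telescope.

S(n) = (-n**3 - 36*n**2 - 77*n - 42)/(6*(n**3 + 12*n**2 + 47*n + 60))

Compute t_(k+1)/t_k: get (k - 6)*(k + 2)*(2*k + 3)/((k - 7)*(k + 6)*(2*k + 1)).
Normal form (A,B,C) = (k + 2, k + 6, k**2 - 13*k/2 - 7/2).
Key eq: (k + 2)·f(k+1) = (k + 5)·f(k) + (k**2 - 13*k/2 - 7/2).
Bound: deg f ≤ 3.
Match coefficients ⇒ f(k) = -k*(k**2 + 33*k + 8)/24.
So s_k = (B(k−1)f/C)·t_k = (-k*(k + 5)*(k**2 + 33*k + 8)/(12*(k - 7)*(2*k + 1)))·t_k = k*(-k**2 - 33*k - 8)/(6*(k**3 + 9*k**2 + 26*k + 24)).
Δs = 2*(2*k**2 - 13*k - 7)/(k**4 + 14*k**3 + 71*k**2 + 154*k + 120), as required.
Σ_(k=0)^n t_k = s_(n+1) − s_(0) = ((-n**3 - 36*n**2 - 77*n - 42)/(6*(n**3 + 12*n**2 + 47*n + 60))) − (0), i.e. (-n**3 - 36*n**2 - 77*n - 42)/(6*(n**3 + 12*n**2 + 47*n + 60)).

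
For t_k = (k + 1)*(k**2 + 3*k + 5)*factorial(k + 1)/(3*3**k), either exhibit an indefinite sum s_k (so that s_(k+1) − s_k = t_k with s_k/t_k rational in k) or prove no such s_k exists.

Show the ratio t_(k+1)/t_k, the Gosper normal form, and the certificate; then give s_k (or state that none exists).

s_k = (k**2 + 3*k + 3)*factorial(k + 1)/3**k

r(k) = (k + 2)**2*(3*k + (k + 1)**2 + 8)/(3*(k + 1)*(k**2 + 3*k + 5)) after simplifying.
Gosper form: A/B · C(k+1)/C(k) with A=k/3 + 2/3, B=1, C=k**3 + 4*k**2 + 8*k + 5.
f must satisfy (k/3 + 2/3)·f(k+1) − (1)·f(k) = k**3 + 4*k**2 + 8*k + 5.
Bound: deg f ≤ 2.
Solving with deg f ≤ 2: f(k) = 3*(k**2 + 3*k + 3).
R(k) = B(k−1)·f(k)/C(k) = 3*(k**2 + 3*k + 3)/((k + 1)*(k**2 + 3*k + 5)); s_k = R·t_k = (k**2 + 3*k + 3)*factorial(k + 1)/3**k.
Δs = (k + 1)*(k**2 + 3*k + 5)*factorial(k + 1)/(3*3**k), as required.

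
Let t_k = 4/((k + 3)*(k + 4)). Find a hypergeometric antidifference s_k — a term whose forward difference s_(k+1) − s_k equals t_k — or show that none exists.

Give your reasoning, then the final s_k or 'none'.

Ratio r(k) = (k + 3)/(k + 5).
Factor: A=k + 3; B=k + 5; C=1.
Set up (k + 3)·f(k+1) − (k + 4)·f(k) − (1) = 0.
d = 1 from the (1,1,0) case.
Match coefficients ⇒ f(k) = k/3.
Certificate R = B(k−1)f/C = k*(k + 4)/3 gives s_k = 4*k/(3*(k + 3)).
Check: Δs_k = 4/(k**2 + 7*k + 12). ✓

s_k = 4*k/(3*(k + 3))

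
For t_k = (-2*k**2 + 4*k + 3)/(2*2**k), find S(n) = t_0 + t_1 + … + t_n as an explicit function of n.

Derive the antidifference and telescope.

S(n) = 2**(-n - 1)*(2**(n + 1) + 2*n**2 + 4*n + 1)

Ratio r(k) = (2*k**2 - 5)/(2*(2*k**2 - 4*k - 3)).
A = 1/2, B = 1, C = k**2 - 2*k - 3/2.
Set up (1/2)·f(k+1) − (1)·f(k) − (k**2 - 2*k - 3/2) = 0.
Degrees (0,0,2) ⇒ d ≤ 2.
Solving with deg f ≤ 2: f(k) = 1 - 2*k**2.
Certificate R = B(k−1)f/C = -2*(2*k**2 - 1)/(2*k**2 - 4*k - 3) gives s_k = (2*k**2 - 1)/2**k.
Δs = (-2*k**2 + 4*k + 3)/(2*2**k), as required.
Σ_(k=0)^n t_k = s_(n+1) − s_(0) = (2**(-n - 1)*(2*n**2 + 4*n + 1)) − (-1), i.e. 2**(-n - 1)*(2**(n + 1) + 2*n**2 + 4*n + 1).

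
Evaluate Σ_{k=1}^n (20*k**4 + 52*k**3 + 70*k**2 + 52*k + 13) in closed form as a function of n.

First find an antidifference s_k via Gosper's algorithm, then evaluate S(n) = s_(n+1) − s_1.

Compute t_(k+1)/t_k: get (20*k**4 + 132*k**3 + 346*k**2 + 428*k + 207)/(20*k**4 + 52*k**3 + 70*k**2 + 52*k + 13).
So A=1 and B=1, with C=k**4 + 13*k**3/5 + 7*k**2/2 + 13*k/5 + 13/20.
Key eq: (1)·f(k+1) = (1)·f(k) + (k**4 + 13*k**3/5 + 7*k**2/2 + 13*k/5 + 13/20).
From deg A=0, deg B=0, deg C=4: d=5.
Solving with deg f ≤ 5: f(k) = k*(4*k**4 + 3*k**3 + 4*k**2 + 4*k - 2)/20.
Get s_k = R·t_k = k*(4*k**4 + 3*k**3 + 4*k**2 + 4*k - 2) with R(k) = B(k−1)f(k)/C(k) = k*(4*k**4 + 3*k**3 + 4*k**2 + 4*k - 2)/(20*k**4 + 52*k**3 + 70*k**2 + 52*k + 13).
s_(k+1) − s_k = 20*k**4 + 52*k**3 + 70*k**2 + 52*k + 13 = t_k.
Evaluate: s_(n+1) = 4*n**5 + 23*n**4 + 56*n**3 + 74*n**2 + 50*n + 13; subtract s_(1) = 13 ⇒ S(n) = n*(4*n**4 + 23*n**3 + 56*n**2 + 74*n + 50).

S(n) = n*(4*n**4 + 23*n**3 + 56*n**2 + 74*n + 50)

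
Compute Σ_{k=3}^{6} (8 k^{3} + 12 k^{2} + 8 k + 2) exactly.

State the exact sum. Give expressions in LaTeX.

Σ = 4640

Ratio r(k) = (4*k**3 + 18*k**2 + 28*k + 15)/(4*k**3 + 6*k**2 + 4*k + 1).
A = 1, B = 1, C = k**3 + 3*k**2/2 + k + 1/4.
f must satisfy (1)·f(k+1) − (1)·f(k) = k**3 + 3*k**2/2 + k + 1/4.
Bound: deg f ≤ 4.
Solve for f: f(k) = k**4/4 (degree 4 ≤ 4).
So s_k = (B(k−1)f/C)·t_k = (k**4/((2*k + 1)*(2*k**2 + 2*k + 1)))·t_k = 2*k**4.
Check: Δs_k = -2*k**4 + 2*(k + 1)**4. ✓
Σ_(k=3)^(6) t_k = s_(7) − s_(3) = 4802 − (162) = 4640.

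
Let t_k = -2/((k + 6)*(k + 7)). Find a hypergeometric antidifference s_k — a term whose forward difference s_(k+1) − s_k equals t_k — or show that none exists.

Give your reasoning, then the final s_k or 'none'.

t_(k+1)/t_k = (k + 6)/(k + 8).
Take A(k)=k + 6, B(k)=k + 8, C(k)=1.
Key eq: (k + 6)·f(k+1) = (k + 7)·f(k) + (1).
From deg A=1, deg B=1, deg C=0: d=1.
A polynomial solution: f(k) = k/6.
Then R = B(k−1)f/C = k*(k + 7)/6, so s_k = R(k)·t_k = -k/(3*k + 18).
Verify: -2/(k**2 + 13*k + 42) matches t_k.

s_k = -k/(3*k + 18)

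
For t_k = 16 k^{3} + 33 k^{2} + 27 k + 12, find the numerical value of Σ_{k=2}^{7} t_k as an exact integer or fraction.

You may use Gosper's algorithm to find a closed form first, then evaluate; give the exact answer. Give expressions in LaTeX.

Σ = 17916

r(k) = (16*k**3 + 81*k**2 + 141*k + 88)/(16*k**3 + 33*k**2 + 27*k + 12) after simplifying.
So A=1 and B=1, with C=k**3 + 33*k**2/16 + 27*k/16 + 3/4.
Set up (1)·f(k+1) − (1)·f(k) − (k**3 + 33*k**2/16 + 27*k/16 + 3/4) = 0.
Bound: deg f ≤ 4.
Solving with deg f ≤ 4: f(k) = k*(4*k**3 + 3*k**2 + k + 4)/16.
R(k) = B(k−1)·f(k)/C(k) = k*(4*k**3 + 3*k**2 + k + 4)/(16*k**3 + 33*k**2 + 27*k + 12); s_k = R·t_k = k*(4*k**3 + 3*k**2 + k + 4).
s_(k+1) − s_k = 16*k**3 + 33*k**2 + 27*k + 12 = t_k.
Evaluate s at k=8 and k=2: 18016 and 100; difference 17916.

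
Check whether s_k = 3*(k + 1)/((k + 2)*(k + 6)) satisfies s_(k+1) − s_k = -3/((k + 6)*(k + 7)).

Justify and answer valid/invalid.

Invalid: residual 3*(2*k + 9)/(k**4 + 18*k**3 + 113*k**2 + 288*k + 252) ≠ 0.

s_(k+1) = 3*(k + 2)/((k + 3)*(k + 7))
s_(k+1) − s_k = 3*(-k**2 - 3*k + 3)/(k**4 + 18*k**3 + 113*k**2 + 288*k + 252)
(s_(k+1) − s_k) − t_k = 3*(2*k + 9)/(k**4 + 18*k**3 + 113*k**2 + 288*k + 252)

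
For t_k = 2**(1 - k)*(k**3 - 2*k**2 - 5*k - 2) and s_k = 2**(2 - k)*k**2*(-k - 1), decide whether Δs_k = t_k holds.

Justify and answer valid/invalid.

s_(k+1) = 2**(1 - k)*(-k - 2)*(k + 1)**2
s_(k+1) − s_k = 2**(1 - k)*(k**3 - 2*k**2 - 5*k - 2)
(s_(k+1) − s_k) − t_k = 0

valid; difference matches t_k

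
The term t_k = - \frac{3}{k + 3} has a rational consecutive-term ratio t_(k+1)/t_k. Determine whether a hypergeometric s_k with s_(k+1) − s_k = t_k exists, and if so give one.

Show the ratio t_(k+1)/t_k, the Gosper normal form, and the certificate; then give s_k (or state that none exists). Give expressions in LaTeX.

no hypergeometric antidifference exists

Ratio r(k) = (k + 3)/(k + 4).
Take A(k)=k + 3, B(k)=k + 4, C(k)=1.
Solve (k + 3)·f(k+1) − (k + 3)·f(k) = 1.
Bound: deg f ≤ 0.
Write f(k) = c0. Then LHS − RHS = -1, requiring -1 = 0: contradictory. No certificate.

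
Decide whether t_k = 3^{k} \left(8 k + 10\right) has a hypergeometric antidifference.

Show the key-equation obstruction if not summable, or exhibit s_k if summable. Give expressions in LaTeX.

Compute t_(k+1)/t_k: get 3*(4*k + 9)/(4*k + 5).
A = 3, B = 1, C = k + 5/4.
Set up (3)·f(k+1) − (1)·f(k) − (k + 5/4) = 0.
From deg A=0, deg B=0, deg C=1: d=1.
Solve for f: f(k) = (4*k - 1)/8 (degree 1 ≤ 1).
So s_k = (B(k−1)f/C)·t_k = ((4*k - 1)/(2*(4*k + 5)))·t_k = 3**k*(4*k - 1).
Δs = 3**k*(8*k + 10), as required.

Yes. s_k = 3^{k} \left(4 k - 1\right).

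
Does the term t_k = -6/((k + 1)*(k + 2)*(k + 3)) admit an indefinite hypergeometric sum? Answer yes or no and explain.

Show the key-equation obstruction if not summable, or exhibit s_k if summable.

Yes. s_k = 3*k*(-k - 3)/(2*(k + 1)*(k + 2)).

Compute t_(k+1)/t_k: get (k + 1)/(k + 4).
So A=k + 1 and B=k + 4, with C=1.
Key eq: (k + 1)·f(k+1) = (k + 3)·f(k) + (1).
d = 2 from the (1,1,0) case.
Solve for f: f(k) = k*(k + 3)/4 (degree 2 ≤ 2).
Get s_k = R·t_k = 3*k*(-k - 3)/(2*(k + 1)*(k + 2)) with R(k) = B(k−1)f(k)/C(k) = k*(k + 3)**2/4.
s_(k+1) − s_k = -6/(k**3 + 6*k**2 + 11*k + 6) = t_k.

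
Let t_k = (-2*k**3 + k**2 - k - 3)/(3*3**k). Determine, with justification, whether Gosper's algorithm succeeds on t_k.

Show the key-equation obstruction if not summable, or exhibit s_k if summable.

Yes. s_k = (k**3 + k**2 + 3*k + 4)/3**k.

t_(k+1)/t_k = (k + 2*(k + 1)**3 - (k + 1)**2 + 4)/(3*(2*k**3 - k**2 + k + 3)).
So A=1/3 and B=1, with C=k**3 - k**2/2 + k/2 + 3/2.
Need (1/3)·f(k+1) − (1)·f(k) = k**3 - k**2/2 + k/2 + 3/2.
d = 3 from the (0,0,3) case.
A polynomial solution: f(k) = -3*(k**3 + k**2 + 3*k + 4)/2.
R(k) = B(k−1)·f(k)/C(k) = -3*(k**3 + k**2 + 3*k + 4)/(2*k**3 - k**2 + k + 3); s_k = R·t_k = (k**3 + k**2 + 3*k + 4)/3**k.
Δs = (-2*k**3 + k**2 - k - 3)/(3*3**k), as required.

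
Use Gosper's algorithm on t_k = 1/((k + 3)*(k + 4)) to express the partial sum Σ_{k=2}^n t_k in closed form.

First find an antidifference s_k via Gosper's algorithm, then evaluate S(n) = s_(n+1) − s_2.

Ratio r(k) = (k + 3)/(k + 5).
A = k + 3, B = k + 5, C = 1.
Set up (k + 3)·f(k+1) − (k + 4)·f(k) − (1) = 0.
From deg A=1, deg B=1, deg C=0: d=1.
Coefficient equations give f(k) = k/3.
R(k) = B(k−1)·f(k)/C(k) = k*(k + 4)/3; s_k = R·t_k = k/(3*(k + 3)).
s_(k+1) − s_k = 1/(k**2 + 7*k + 12) = t_k.
Evaluate: s_(n+1) = (n + 1)/(3*(n + 4)); subtract s_(2) = 2/15 ⇒ S(n) = (n - 1)/(5*(n + 4)).

S(n) = (n - 1)/(5*(n + 4))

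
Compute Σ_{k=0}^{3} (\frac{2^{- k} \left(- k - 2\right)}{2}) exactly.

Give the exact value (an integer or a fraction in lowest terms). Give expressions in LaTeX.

Σ = -41/16

Ratio r(k) = (k + 3)/(2*(k + 2)).
A = 1/2, B = 1, C = k + 2.
Set up (1/2)·f(k+1) − (1)·f(k) − (k + 2) = 0.
d = 1 from the (0,0,1) case.
Coefficient equations give f(k) = -2*(k + 3).
Then R = B(k−1)f/C = -2*(k + 3)/(k + 2), so s_k = R(k)·t_k = (k + 3)/2**k.
Verify: (-k - 2)/(2*2**k) matches t_k.
Evaluate s at k=4 and k=0: 7/16 and 3; difference -41/16.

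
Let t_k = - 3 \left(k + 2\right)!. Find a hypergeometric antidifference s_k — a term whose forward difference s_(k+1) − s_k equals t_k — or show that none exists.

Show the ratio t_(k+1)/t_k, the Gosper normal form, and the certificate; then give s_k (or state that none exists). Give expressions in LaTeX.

The ratio is k + 3.
A = k + 3, B = 1, C = 1.
Set up (k + 3)·f(k+1) − (1)·f(k) − (1) = 0.
d = -1 from the (1,0,0) case.
Bound -1 < 0, so the key equation has no polynomial solution.

none — t_k is not Gosper-summable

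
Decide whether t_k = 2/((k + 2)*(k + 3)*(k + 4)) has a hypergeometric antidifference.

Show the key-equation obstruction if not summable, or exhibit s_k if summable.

Yes. s_k = k*(k + 5)/(6*(k + 2)*(k + 3)).

Ratio r(k) = (k + 2)/(k + 5).
Normal form (A,B,C) = (k + 2, k + 5, 1).
Need (k + 2)·f(k+1) − (k + 4)·f(k) = 1.
Degrees (1,1,0) ⇒ d ≤ 2.
Solving with deg f ≤ 2: f(k) = k*(k + 5)/12.
R(k) = B(k−1)·f(k)/C(k) = k*(k + 4)*(k + 5)/12; s_k = R·t_k = k*(k + 5)/(6*(k + 2)*(k + 3)).
s_(k+1) − s_k = 2/(k**3 + 9*k**2 + 26*k + 24) = t_k.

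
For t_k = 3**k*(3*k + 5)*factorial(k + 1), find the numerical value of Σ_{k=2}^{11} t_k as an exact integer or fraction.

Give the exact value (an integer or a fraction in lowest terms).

Σ = 3309294160972746

r(k) = 3*(k + 2)*(3*k + 8)/(3*k + 5) after simplifying.
Take A(k)=3*k + 6, B(k)=1, C(k)=k + 5/3.
Set up (3*k + 6)·f(k+1) − (1)·f(k) − (k + 5/3) = 0.
From deg A=1, deg B=0, deg C=1: d=0.
Match coefficients ⇒ f(k) = 1/3.
Then R = B(k−1)f/C = 1/(3*k + 5), so s_k = R(k)·t_k = 3**k*factorial(k + 1).
Verify: 3**k*(3*k + 5)*factorial(k + 1) matches t_k.
Sum = s_(12) − s_(2); s_(12) = 3309294160972800, s_(2) = 54 ⇒ 3309294160972746.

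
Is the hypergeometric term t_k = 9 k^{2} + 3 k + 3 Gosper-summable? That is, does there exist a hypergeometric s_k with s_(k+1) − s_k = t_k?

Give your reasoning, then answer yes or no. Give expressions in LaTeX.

Yes. s_k = 3 k \left(k^{2} - k + 1\right).

Compute t_(k+1)/t_k: get (k + 3*(k + 1)**2 + 2)/(3*k**2 + k + 1).
Gosper form: A/B · C(k+1)/C(k) with A=1, B=1, C=k**2 + k/3 + 1/3.
Set up (1)·f(k+1) − (1)·f(k) − (k**2 + k/3 + 1/3) = 0.
Bound: deg f ≤ 3.
A polynomial solution: f(k) = k*(k**2 - k + 1)/3.
Then R = B(k−1)f/C = k*(k**2 - k + 1)/(3*k**2 + k + 1), so s_k = R(k)·t_k = 3*k*(k**2 - k + 1).
Δs = 9*k**2 + 3*k + 3, as required.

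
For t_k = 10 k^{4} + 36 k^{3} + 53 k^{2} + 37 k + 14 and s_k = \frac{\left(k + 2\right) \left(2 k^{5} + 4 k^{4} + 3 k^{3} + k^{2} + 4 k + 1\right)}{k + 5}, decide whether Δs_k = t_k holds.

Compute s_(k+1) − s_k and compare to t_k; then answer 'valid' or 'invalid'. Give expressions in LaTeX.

Invalid: residual \frac{3 \left(- 8 k^{5} - 82 k^{4} - 230 k^{3} - 301 k^{2} - 195 k - 69\right)}{k^{2} + 11 k + 30} ≠ 0.

s_(k+1) = (2*k**6 + 20*k**5 + 81*k**4 + 171*k**3 + 203*k**2 + 138*k + 45)/(k + 6)
s_(k+1) − s_k = (10*k**6 + 122*k**5 + 503*k**4 + 1010*k**3 + 1108*k**2 + 679*k + 213)/(k**2 + 11*k + 30)
(s_(k+1) − s_k) − t_k = 3*(-8*k**5 - 82*k**4 - 230*k**3 - 301*k**2 - 195*k - 69)/(k**2 + 11*k + 30)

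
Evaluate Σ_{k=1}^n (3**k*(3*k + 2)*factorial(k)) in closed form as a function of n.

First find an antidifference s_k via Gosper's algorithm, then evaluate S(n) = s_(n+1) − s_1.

S(n) = 3*3**n*factorial(n + 1) - 3

t_(k+1)/t_k = 3*(k + 1)*(3*k + 5)/(3*k + 2).
So A=3*k + 3 and B=1, with C=k + 2/3.
Key eq: (3*k + 3)·f(k+1) = (1)·f(k) + (k + 2/3).
deg f ≤ 0 (via 1,0,1).
Match coefficients ⇒ f(k) = 1/3.
Then R = B(k−1)f/C = 1/(3*k + 2), so s_k = R(k)·t_k = 3**k*factorial(k).
Verify: 3**k*(3*k + 2)*factorial(k) matches t_k.
Evaluate: s_(n+1) = 3**(n + 1)*factorial(n + 1); subtract s_(1) = 3 ⇒ S(n) = 3*3**n*factorial(n + 1) - 3.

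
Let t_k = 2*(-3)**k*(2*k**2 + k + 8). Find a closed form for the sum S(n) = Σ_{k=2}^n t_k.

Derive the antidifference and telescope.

S(n) = 3*(-3)**n*n**2 + 3*(-3)**n*n + 12*(-3)**n + 54

r(k) = 3*(-2*k**2 - 5*k - 11)/(2*k**2 + k + 8) after simplifying.
Factor: A=-3; B=1; C=k**2 + k/2 + 4.
Set up (-3)·f(k+1) − (1)·f(k) − (k**2 + k/2 + 4) = 0.
Bound: deg f ≤ 2.
Match coefficients ⇒ f(k) = -(k**2 - k + 4)/4.
Certificate R = B(k−1)f/C = -(k**2 - k + 4)/(2*(2*k**2 + k + 8)) gives s_k = (-3)**k*(-k**2 + k - 4).
Check: Δs_k = 2*(-3)**k*(2*k**2 + k + 8). ✓
s_(n+1) = 3*(-3)**n*(n**2 + n + 4) and s_(2) = -54, so S(n) = 3*(-3)**n*n**2 + 3*(-3)**n*n + 12*(-3)**n + 54.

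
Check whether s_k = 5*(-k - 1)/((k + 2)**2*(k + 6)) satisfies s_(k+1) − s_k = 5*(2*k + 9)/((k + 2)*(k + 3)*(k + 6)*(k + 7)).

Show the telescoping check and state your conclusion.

Invalid: residual 5*(-3*k**2 - 23*k - 39)/(k**6 + 23*k**5 + 209*k**4 + 961*k**3 + 2370*k**2 + 2988*k + 1512) ≠ 0.

s_(k+1) = 5*(-k - 2)/((k + 3)**2*(k + 7))
s_(k+1) − s_k = 5*(2*k**3 + 16*k**2 + 34*k + 15)/(k**6 + 23*k**5 + 209*k**4 + 961*k**3 + 2370*k**2 + 2988*k + 1512)
(s_(k+1) − s_k) − t_k = 5*(-3*k**2 - 23*k - 39)/(k**6 + 23*k**5 + 209*k**4 + 961*k**3 + 2370*k**2 + 2988*k + 1512)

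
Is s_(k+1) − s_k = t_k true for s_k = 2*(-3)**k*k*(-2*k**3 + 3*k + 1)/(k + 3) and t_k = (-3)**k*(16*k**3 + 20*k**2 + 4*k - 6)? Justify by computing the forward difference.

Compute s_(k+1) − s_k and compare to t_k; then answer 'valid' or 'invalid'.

s_(k+1) = 2*(-3)**(k + 1)*(k + 1)*(3*k - 2*(k + 1)**3 + 4)/(k + 4)
s_(k+1) − s_k = 2*(-3)**k*(8*k**5 + 50*k**4 + 96*k**3 + 71*k**2 - k - 18)/(k**2 + 7*k + 12)
(s_(k+1) − s_k) − t_k = (-3)**k*(-32*k**4 - 144*k**3 - 120*k**2 - 8*k + 36)/(k**2 + 7*k + 12)

Invalid: residual (-3)**k*(-32*k**4 - 144*k**3 - 120*k**2 - 8*k + 36)/(k**2 + 7*k + 12) ≠ 0.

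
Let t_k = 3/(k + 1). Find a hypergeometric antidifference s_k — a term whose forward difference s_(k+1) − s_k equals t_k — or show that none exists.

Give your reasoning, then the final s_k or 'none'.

none (Gosper's algorithm certifies no s_k)

Compute t_(k+1)/t_k: get (k + 1)/(k + 2).
Gosper form: A/B · C(k+1)/C(k) with A=k + 1, B=k + 2, C=1.
Set up (k + 1)·f(k+1) − (k + 1)·f(k) − (1) = 0.
Degrees (1,1,0) ⇒ d ≤ 0.
Write f(k) = c0. Then LHS − RHS = -1, requiring -1 = 0: contradictory. No certificate.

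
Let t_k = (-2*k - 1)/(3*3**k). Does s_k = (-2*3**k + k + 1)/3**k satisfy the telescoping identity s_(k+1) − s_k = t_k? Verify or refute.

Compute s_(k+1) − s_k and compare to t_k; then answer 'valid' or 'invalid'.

Valid: the claim telescopes to t_k.

s_(k+1) = (-6*3**k + k + 2)/(3*3**k)
s_(k+1) − s_k = (-2*k - 1)/(3*3**k)
(s_(k+1) − s_k) − t_k = 0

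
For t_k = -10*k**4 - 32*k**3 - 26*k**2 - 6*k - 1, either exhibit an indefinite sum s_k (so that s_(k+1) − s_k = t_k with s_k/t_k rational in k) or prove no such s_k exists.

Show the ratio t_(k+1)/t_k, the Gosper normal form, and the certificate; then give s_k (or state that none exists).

s_k = k*(-2*k**4 - 3*k**3 + 4*k**2 + 2*k - 2)

r(k) = (10*k**4 + 72*k**3 + 182*k**2 + 194*k + 75)/(10*k**4 + 32*k**3 + 26*k**2 + 6*k + 1) after simplifying.
A = 1, B = 1, C = k**4 + 16*k**3/5 + 13*k**2/5 + 3*k/5 + 1/10.
f must satisfy (1)·f(k+1) − (1)·f(k) = k**4 + 16*k**3/5 + 13*k**2/5 + 3*k/5 + 1/10.
From deg A=0, deg B=0, deg C=4: d=5.
A polynomial solution: f(k) = k*(2*k**4 + 3*k**3 - 4*k**2 - 2*k + 2)/10.
Then R = B(k−1)f/C = k*(2*k**4 + 3*k**3 - 4*k**2 - 2*k + 2)/(10*k**4 + 32*k**3 + 26*k**2 + 6*k + 1), so s_k = R(k)·t_k = k*(-2*k**4 - 3*k**3 + 4*k**2 + 2*k - 2).
s_(k+1) − s_k = -10*k**4 - 32*k**3 - 26*k**2 - 6*k - 1 = t_k.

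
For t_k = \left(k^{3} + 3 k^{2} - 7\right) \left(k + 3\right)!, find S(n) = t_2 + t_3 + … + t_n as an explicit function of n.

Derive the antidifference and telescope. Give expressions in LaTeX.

Compute t_(k+1)/t_k: get (k + 4)*((k + 1)**3 + 3*(k + 1)**2 - 7)/(k**3 + 3*k**2 - 7).
So A=k + 4 and B=1, with C=k**3 + 3*k**2 - 7.
Key eq: (k + 4)·f(k+1) = (1)·f(k) + (k**3 + 3*k**2 - 7).
deg f ≤ 2 (via 1,0,3).
Solving with deg f ≤ 2: f(k) = k**2 - 2*k - 1.
R(k) = B(k−1)·f(k)/C(k) = (k**2 - 2*k - 1)/(k**3 + 3*k**2 - 7); s_k = R·t_k = (k**2 - 2*k - 1)*factorial(k + 3).
Verify: (k**3 + 3*k**2 - 7)*factorial(k + 3) matches t_k.
Σ_(k=2)^n t_k = s_(n+1) − s_(2) = ((n**2 - 2)*factorial(n + 4)) − (-120), i.e. n**2*factorial(n + 4) - 2*factorial(n + 4) + 120.

S(n) = n^{2} \left(n + 4\right)! - 2 \left(n + 4\right)! + 120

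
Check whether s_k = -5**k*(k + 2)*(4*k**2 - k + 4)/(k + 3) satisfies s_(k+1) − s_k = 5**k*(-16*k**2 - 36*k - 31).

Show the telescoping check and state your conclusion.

Invalid: residual 5**k*(16*k**3 + 80*k**2 + 140*k + 89)/(k**2 + 7*k + 12) ≠ 0.

s_(k+1) = -5**(k + 1)*(k + 3)*(-k + 4*(k + 1)**2 + 3)/(k + 4)
s_(k+1) − s_k = 5**k*(-16*k**4 - 132*k**3 - 395*k**2 - 509*k - 283)/(k**2 + 7*k + 12)
(s_(k+1) − s_k) − t_k = 5**k*(16*k**3 + 80*k**2 + 140*k + 89)/(k**2 + 7*k + 12)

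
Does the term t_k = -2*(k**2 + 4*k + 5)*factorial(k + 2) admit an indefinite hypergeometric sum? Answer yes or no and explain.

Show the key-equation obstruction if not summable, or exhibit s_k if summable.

Step 1: r(k) = (k + 3)*(4*k + (k + 1)**2 + 9)/(k**2 + 4*k + 5).
A = k + 3, B = 1, C = k**2 + 4*k + 5.
f must satisfy (k + 3)·f(k+1) − (1)·f(k) = k**2 + 4*k + 5.
From deg A=1, deg B=0, deg C=2: d=1.
A polynomial solution: f(k) = k + 1.
Certificate R = B(k−1)f/C = (k + 1)/(k**2 + 4*k + 5) gives s_k = -2*(k + 1)*factorial(k + 2).
Check: Δs_k = -2*(k**2 + 4*k + 5)*factorial(k + 2). ✓

Yes. s_k = -2*(k + 1)*factorial(k + 2).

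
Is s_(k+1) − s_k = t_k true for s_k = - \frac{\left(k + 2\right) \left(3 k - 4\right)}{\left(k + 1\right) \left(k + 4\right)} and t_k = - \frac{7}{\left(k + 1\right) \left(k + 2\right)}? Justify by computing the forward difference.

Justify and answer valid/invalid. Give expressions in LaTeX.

s_(k+1) = -(k + 3)*(3*k - 1)/((k + 2)*(k + 5))
s_(k+1) − s_k = (-13*k**2 - 53*k - 68)/(k**4 + 12*k**3 + 49*k**2 + 78*k + 40)
(s_(k+1) − s_k) − t_k = 2*(-3*k**2 + 5*k + 36)/(k**4 + 12*k**3 + 49*k**2 + 78*k + 40)

Invalid: residual \frac{2 \left(- 3 k^{2} + 5 k + 36\right)}{k^{4} + 12 k^{3} + 49 k^{2} + 78 k + 40} ≠ 0.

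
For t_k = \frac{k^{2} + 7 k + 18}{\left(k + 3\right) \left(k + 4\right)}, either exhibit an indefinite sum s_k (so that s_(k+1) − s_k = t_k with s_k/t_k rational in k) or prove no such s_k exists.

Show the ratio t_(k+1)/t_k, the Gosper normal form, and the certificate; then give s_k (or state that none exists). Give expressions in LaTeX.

The ratio is (k + 3)*(7*k + (k + 1)**2 + 25)/((k + 5)*(k**2 + 7*k + 18)).
Gosper form: A/B · C(k+1)/C(k) with A=k + 3, B=k + 5, C=k**2 + 7*k + 18.
Set up (k + 3)·f(k+1) − (k + 4)·f(k) − (k**2 + 7*k + 18) = 0.
From deg A=1, deg B=1, deg C=2: d=2.
Match coefficients ⇒ f(k) = k*(k + 5).
R(k) = B(k−1)·f(k)/C(k) = k*(k + 4)*(k + 5)/(k**2 + 7*k + 18); s_k = R·t_k = k*(k + 5)/(k + 3).
s_(k+1) − s_k = (k**2 + 7*k + 18)/(k**2 + 7*k + 12) = t_k.

s_k = \frac{k \left(k + 5\right)}{k + 3}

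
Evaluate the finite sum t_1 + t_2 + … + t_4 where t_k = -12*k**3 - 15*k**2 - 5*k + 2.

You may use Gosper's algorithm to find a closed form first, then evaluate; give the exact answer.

Step 1: r(k) = (12*k**3 + 51*k**2 + 71*k + 30)/(12*k**3 + 15*k**2 + 5*k - 2).
Normal form (A,B,C) = (1, 1, k**3 + 5*k**2/4 + 5*k/12 - 1/6).
Set up (1)·f(k+1) − (1)·f(k) − (k**3 + 5*k**2/4 + 5*k/12 - 1/6) = 0.
Degrees (0,0,3) ⇒ d ≤ 4.
A polynomial solution: f(k) = k*(3*k**3 - k**2 - 2*k - 2)/12.
Certificate R = B(k−1)f/C = k*(3*k**3 - k**2 - 2*k - 2)/(12*k**3 + 15*k**2 + 5*k - 2) gives s_k = k*(-3*k**3 + k**2 + 2*k + 2).
Verify: -12*k**3 - 15*k**2 - 5*k + 2 matches t_k.
Evaluate s at k=5 and k=1: -1690 and 2; difference -1692.

Σ = -1692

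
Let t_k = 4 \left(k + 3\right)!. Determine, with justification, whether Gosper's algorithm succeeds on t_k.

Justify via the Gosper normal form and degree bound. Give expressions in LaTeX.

No; the degree bound rules out any f.

t_(k+1)/t_k = k + 4.
Gosper form: A/B · C(k+1)/C(k) with A=k + 4, B=1, C=1.
Solve (k + 4)·f(k+1) − (1)·f(k) = 1.
d = -1 from the (1,0,0) case.
Negative degree bound (-1): no f exists, t_k not Gosper-summable.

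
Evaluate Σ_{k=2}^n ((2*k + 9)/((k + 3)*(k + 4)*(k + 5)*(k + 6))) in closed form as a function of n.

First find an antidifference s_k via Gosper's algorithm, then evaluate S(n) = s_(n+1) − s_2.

Ratio r(k) = (k + 3)*(2*k + 11)/((k + 7)*(2*k + 9)).
A = k + 3, B = k + 7, C = k + 9/2.
Solve (k + 3)·f(k+1) − (k + 6)·f(k) = k + 9/2.
Bound: deg f ≤ 3.
A polynomial solution: f(k) = k*(k + 4)*(k + 8)/30.
Get s_k = R·t_k = k*(k + 8)/(15*(k**2 + 8*k + 15)) with R(k) = B(k−1)f(k)/C(k) = k*(k + 4)*(k + 6)*(k + 8)/(15*(2*k + 9)).
Verify: (2*k + 9)/(k**4 + 18*k**3 + 119*k**2 + 342*k + 360) matches t_k.
Evaluate: s_(n+1) = (n**2 + 10*n + 9)/(15*(n**2 + 10*n + 24)); subtract s_(2) = 4/105 ⇒ S(n) = (n**2 + 10*n - 11)/(35*(n**2 + 10*n + 24)).

S(n) = (n**2 + 10*n - 11)/(35*(n**2 + 10*n + 24))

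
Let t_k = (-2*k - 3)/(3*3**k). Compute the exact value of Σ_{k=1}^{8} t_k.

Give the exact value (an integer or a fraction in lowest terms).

Σ = -19672/19683

Ratio r(k) = (2*k + 5)/(3*(2*k + 3)).
Factor: A=1/3; B=1; C=k + 3/2.
Need (1/3)·f(k+1) − (1)·f(k) = k + 3/2.
Bound: deg f ≤ 1.
Solving with deg f ≤ 1: f(k) = -3*(k + 2)/2.
R(k) = B(k−1)·f(k)/C(k) = -3*(k + 2)/(2*k + 3); s_k = R·t_k = (k + 2)/3**k.
Check: Δs_k = (-2*k - 3)/(3*3**k). ✓
Sum = s_(9) − s_(1); s_(9) = 11/19683, s_(1) = 1 ⇒ -19672/19683.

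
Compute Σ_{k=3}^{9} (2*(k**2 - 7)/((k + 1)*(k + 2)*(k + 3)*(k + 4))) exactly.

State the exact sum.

Σ = 581/8580

The ratio is (k + 1)*((k + 1)**2 - 7)/((k + 5)*(k**2 - 7)).
So A=k + 1 and B=k + 5, with C=k**2 - 7.
f must satisfy (k + 1)·f(k+1) − (k + 4)·f(k) = k**2 - 7.
deg f ≤ 3 (via 1,1,2).
A polynomial solution: f(k) = -k*(k**2 + 10*k + 17)/4.
Then R = B(k−1)f/C = -k*(k + 4)*(k**2 + 10*k + 17)/(4*(k**2 - 7)), so s_k = R(k)·t_k = k*(-k**2 - 10*k - 17)/(2*(k + 1)*(k + 2)*(k + 3)).
Check: Δs_k = 2*(k**2 - 7)/(k**4 + 10*k**3 + 35*k**2 + 50*k + 24). ✓
Telescoping: Σ = s_(10) − s_(3) = -1085/1716 − (-7/10) = 581/8580.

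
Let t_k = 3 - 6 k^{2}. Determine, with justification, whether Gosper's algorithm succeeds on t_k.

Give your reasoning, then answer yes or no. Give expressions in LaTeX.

Compute t_(k+1)/t_k: get (2*(k + 1)**2 - 1)/(2*k**2 - 1).
A = 1, B = 1, C = k**2 - 1/2.
Key eq: (1)·f(k+1) = (1)·f(k) + (k**2 - 1/2).
deg f ≤ 3 (via 0,0,2).
Coefficient equations give f(k) = k*(k - 2)*(2*k + 1)/6.
R(k) = B(k−1)·f(k)/C(k) = k*(k - 2)*(2*k + 1)/(3*(2*k**2 - 1)); s_k = R·t_k = k*(-2*k**2 + 3*k + 2).
Δs = 3 - 6*k**2, as required.

Yes. s_k = k \left(- 2 k^{2} + 3 k + 2\right).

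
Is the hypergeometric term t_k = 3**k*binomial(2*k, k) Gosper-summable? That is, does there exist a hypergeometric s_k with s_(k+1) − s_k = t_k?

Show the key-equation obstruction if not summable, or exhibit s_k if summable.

Compute t_(k+1)/t_k: get 6*(2*k + 1)/(k + 1).
Factor: A=12*k + 6; B=k + 1; C=1.
f must satisfy (12*k + 6)·f(k+1) − (k)·f(k) = 1.
deg f ≤ -1 (via 1,1,0).
deg f ≤ -1 is impossible — no certificate.

No. Not Gosper-summable.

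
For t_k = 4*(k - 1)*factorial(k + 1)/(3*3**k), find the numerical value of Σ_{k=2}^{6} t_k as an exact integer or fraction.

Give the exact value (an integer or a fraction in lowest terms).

Step 1: r(k) = k*(k + 2)/(3*(k - 1)).
Factor: A=k/3 + 2/3; B=1; C=k - 1.
Key eq: (k/3 + 2/3)·f(k+1) = (1)·f(k) + (k - 1).
Degrees (1,0,1) ⇒ d ≤ 0.
Solve for f: f(k) = 3 (degree 0 ≤ 0).
So s_k = (B(k−1)f/C)·t_k = (3/(k - 1))·t_k = 4*factorial(k + 1)/3**k.
s_(k+1) − s_k = 4*(k - 1)*factorial(k + 1)/(3*3**k) = t_k.
Evaluate s at k=7 and k=2: 17920/243 and 8/3; difference 17272/243.

Σ = 17272/243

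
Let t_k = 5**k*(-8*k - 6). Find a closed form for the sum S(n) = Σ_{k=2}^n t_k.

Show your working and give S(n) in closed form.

Ratio r(k) = 5*(4*k + 7)/(4*k + 3).
Gosper form: A/B · C(k+1)/C(k) with A=5, B=1, C=k + 3/4.
Set up (5)·f(k+1) − (1)·f(k) − (k + 3/4) = 0.
From deg A=0, deg B=0, deg C=1: d=1.
Match coefficients ⇒ f(k) = (2*k - 1)/8.
So s_k = (B(k−1)f/C)·t_k = ((2*k - 1)/(2*(4*k + 3)))·t_k = 5**k*(1 - 2*k).
s_(k+1) − s_k = 5**k*(-8*k - 6) = t_k.
Telescope: S(n) = s_(n+1) − s_(2) = 5**(n + 1)*(-2*n - 1) − (-75) = -10*5**n*n - 5*5**n + 75.

S(n) = -10*5**n*n - 5*5**n + 75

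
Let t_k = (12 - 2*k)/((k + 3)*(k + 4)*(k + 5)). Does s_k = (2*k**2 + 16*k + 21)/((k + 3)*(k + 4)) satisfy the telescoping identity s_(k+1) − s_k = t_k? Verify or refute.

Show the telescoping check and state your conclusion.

valid; difference matches t_k

s_(k+1) = (16*k + 2*(k + 1)**2 + 37)/((k + 4)*(k + 5))
s_(k+1) − s_k = 2*(6 - k)/(k**3 + 12*k**2 + 47*k + 60)
(s_(k+1) − s_k) − t_k = 0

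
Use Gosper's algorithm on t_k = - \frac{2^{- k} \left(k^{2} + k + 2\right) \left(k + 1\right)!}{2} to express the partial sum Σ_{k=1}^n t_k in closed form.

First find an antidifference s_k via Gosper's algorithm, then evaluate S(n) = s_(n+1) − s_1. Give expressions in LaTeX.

S(n) = 2^{- n - 1} \left(2^{n + 1} - n^{3} n! - 4 n^{2} n! - 5 n n! - 2 n!\right)

Ratio r(k) = (k + 2)*(k + (k + 1)**2 + 3)/(2*(k**2 + k + 2)).
Factor: A=k/2 + 1; B=1; C=k**2 + k + 2.
Solve (k/2 + 1)·f(k+1) − (1)·f(k) = k**2 + k + 2.
Bound: deg f ≤ 1.
Solving with deg f ≤ 1: f(k) = 2*k.
R(k) = B(k−1)·f(k)/C(k) = 2*k/(k**2 + k + 2); s_k = R·t_k = -k*factorial(k + 1)/2**k.
Δs = -(k**2 + k + 2)*factorial(k + 1)/(2*2**k), as required.
s_(n+1) = -2**(-n - 1)*(n + 1)*factorial(n + 2) and s_(1) = -1, so S(n) = 2**(-n - 1)*(2**(n + 1) - n**3*factorial(n) - 4*n**2*factorial(n) - 5*n*factorial(n) - 2*factorial(n)).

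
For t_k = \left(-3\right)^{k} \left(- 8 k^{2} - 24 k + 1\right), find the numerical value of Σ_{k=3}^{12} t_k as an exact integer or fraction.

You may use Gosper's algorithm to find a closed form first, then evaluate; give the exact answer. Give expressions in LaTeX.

Step 1: r(k) = 3*(-8*k**2 - 40*k - 31)/(8*k**2 + 24*k - 1).
Normal form (A,B,C) = (-3, 1, k**2 + 3*k - 1/8).
Set up (-3)·f(k+1) − (1)·f(k) − (k**2 + 3*k - 1/8) = 0.
deg f ≤ 2 (via 0,0,2).
Solving with deg f ≤ 2: f(k) = -(2*k**2 + 3*k - 4)/8.
Certificate R = B(k−1)f/C = -(2*k**2 + 3*k - 4)/(8*k**2 + 24*k - 1) gives s_k = (-3)**k*(2*k**2 + 3*k - 4).
Δs = (-3)**k*(-8*k**2 - 24*k + 1), as required.
Σ_(k=3)^(12) t_k = s_(13) − s_(3) = -594682479 − (-621) = -594681858.

Σ = -594681858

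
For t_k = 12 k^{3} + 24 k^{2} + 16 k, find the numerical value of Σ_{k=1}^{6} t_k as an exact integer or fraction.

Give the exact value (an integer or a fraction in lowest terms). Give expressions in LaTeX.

Σ = 7812

t_(k+1)/t_k = (3*k**3 + 15*k**2 + 25*k + 13)/(k*(3*k**2 + 6*k + 4)).
So A=1 and B=1, with C=k**3 + 2*k**2 + 4*k/3.
Set up (1)·f(k+1) − (1)·f(k) − (k**3 + 2*k**2 + 4*k/3) = 0.
deg f ≤ 4 (via 0,0,3).
Solving with deg f ≤ 4: f(k) = k*(k - 1)*(3*k**2 + 5*k + 4)/12.
So s_k = (B(k−1)f/C)·t_k = ((k - 1)*(3*k**2 + 5*k + 4)/(4*(3*k**2 + 6*k + 4)))·t_k = k*(3*k**3 + 2*k**2 - k - 4).
Δs = 4*k*(3*k**2 + 6*k + 4), as required.
Evaluate s at k=7 and k=1: 7812 and 0; difference 7812.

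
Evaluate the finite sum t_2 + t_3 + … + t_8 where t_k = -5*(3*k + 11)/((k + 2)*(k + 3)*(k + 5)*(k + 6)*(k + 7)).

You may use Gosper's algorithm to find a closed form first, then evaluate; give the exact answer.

Compute t_(k+1)/t_k: get (k + 2)*(k + 5)*(3*k + 14)/((k + 4)*(k + 8)*(3*k + 11)).
So A=k + 2 and B=k + 8, with C=k**2 + 23*k/3 + 44/3.
Solve (k + 2)·f(k+1) − (k + 7)·f(k) = k**2 + 23*k/3 + 44/3.
Bound: deg f ≤ 5.
Coefficient equations give f(k) = k*(k + 3)*(k + 4)*(k**2 + 13*k + 52)/180.
Then R = B(k−1)f/C = k*(k + 3)*(k + 7)*(k**2 + 13*k + 52)/(60*(3*k + 11)), so s_k = R(k)·t_k = k*(-k**2 - 13*k - 52)/(12*(k**3 + 13*k**2 + 52*k + 60)).
Check: Δs_k = 5*(-3*k - 11)/(k**5 + 23*k**4 + 203*k**3 + 853*k**2 + 1692*k + 1260). ✓
Evaluate s at k=9 and k=2: -25/308 and -41/672; difference -149/7392.

Σ = -149/7392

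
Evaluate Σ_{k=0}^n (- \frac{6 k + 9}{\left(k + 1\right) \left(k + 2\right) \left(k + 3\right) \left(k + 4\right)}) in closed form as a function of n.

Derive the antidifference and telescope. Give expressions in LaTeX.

The ratio is (k + 1)*(2*k + 5)/((k + 5)*(2*k + 3)).
Gosper form: A/B · C(k+1)/C(k) with A=k + 1, B=k + 5, C=k + 3/2.
Solve (k + 1)·f(k+1) − (k + 4)·f(k) = k + 3/2.
Degrees (1,1,1) ⇒ d ≤ 3.
A polynomial solution: f(k) = k*(2*k**2 + 12*k + 13)/18.
So s_k = (B(k−1)f/C)·t_k = (k*(k + 4)*(2*k**2 + 12*k + 13)/(9*(2*k + 3)))·t_k = -k*(2*k**2 + 12*k + 13)/(3*(k + 1)*(k + 2)*(k + 3)).
Verify: 3*(-2*k - 3)/(k**4 + 10*k**3 + 35*k**2 + 50*k + 24) matches t_k.
Σ_(k=0)^n t_k = s_(n+1) − s_(0) = ((-2*n**3 - 18*n**2 - 43*n - 27)/(3*(n**3 + 9*n**2 + 26*n + 24))) − (0), i.e. (-2*n**3 - 18*n**2 - 43*n - 27)/(3*(n**3 + 9*n**2 + 26*n + 24)).

S(n) = \frac{- 2 n^{3} - 18 n^{2} - 43 n - 27}{3 \left(n^{3} + 9 n^{2} + 26 n + 24\right)}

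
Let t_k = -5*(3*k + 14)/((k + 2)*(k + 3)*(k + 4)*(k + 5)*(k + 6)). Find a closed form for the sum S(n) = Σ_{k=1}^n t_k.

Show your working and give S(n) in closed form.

The ratio is (k + 2)*(3*k + 17)/((k + 7)*(3*k + 14)).
Factor: A=k + 2; B=k + 7; C=k + 14/3.
Solve (k + 2)·f(k+1) − (k + 6)·f(k) = k + 14/3.
Degrees (1,1,1) ⇒ d ≤ 4.
Solving with deg f ≤ 4: f(k) = k*(k + 4)*(k**2 + 10*k + 31)/90.
R(k) = B(k−1)·f(k)/C(k) = k*(k + 4)*(k + 6)*(k**2 + 10*k + 31)/(30*(3*k + 14)); s_k = R·t_k = k*(-k**2 - 10*k - 31)/(6*(k**3 + 10*k**2 + 31*k + 30)).
Check: Δs_k = 5*(-3*k - 14)/(k**5 + 20*k**4 + 155*k**3 + 580*k**2 + 1044*k + 720). ✓
Telescope: S(n) = s_(n+1) − s_(1) = (-n**3 - 13*n**2 - 54*n - 42)/(6*(n**3 + 13*n**2 + 54*n + 72)) − (-7/72) = 5*n*(-n**2 - 13*n - 54)/(72*(n**3 + 13*n**2 + 54*n + 72)).

S(n) = 5*n*(-n**2 - 13*n - 54)/(72*(n**3 + 13*n**2 + 54*n + 72))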